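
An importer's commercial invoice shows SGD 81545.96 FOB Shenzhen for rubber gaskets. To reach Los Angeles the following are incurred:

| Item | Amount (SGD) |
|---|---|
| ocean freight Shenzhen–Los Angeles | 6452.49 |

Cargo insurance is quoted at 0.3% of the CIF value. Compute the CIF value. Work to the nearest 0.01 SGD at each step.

CIF value: SGD 88263.24

Let C be the CIF value. C = FOB price + freight + 0.3% × C
C − 0.3% × C = 81545.96 + 6452.49
0.997 × C = 87998.45
C = 87998.45 / 0.997 = 88263.24
Insurance premium = 0.3% × 88263.24 = 264.79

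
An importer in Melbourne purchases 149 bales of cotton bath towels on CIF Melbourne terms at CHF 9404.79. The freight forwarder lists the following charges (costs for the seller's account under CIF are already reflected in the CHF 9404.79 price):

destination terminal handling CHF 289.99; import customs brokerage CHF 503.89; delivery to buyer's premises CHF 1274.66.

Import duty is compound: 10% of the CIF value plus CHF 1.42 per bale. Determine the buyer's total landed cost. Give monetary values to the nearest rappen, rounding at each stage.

CIF: the seller pays costs through ocean freight and marine insurance to the destination port.
The CIF price already equals the CIF value: 9404.79
Ad valorem component: 9404.79 × 10% = 940.48
Specific component: 149 × 1.42 = 211.58
Import duty = 940.48 + 211.58 = 1152.06
Buyer bears: destination terminal 289.99 + brokerage 503.89 + delivery 1274.66 + duty 1152.06 = 3220.60
Landed cost = invoice 9404.79 + 3220.60 = 12625.39

Total landed cost: CHF 12625.39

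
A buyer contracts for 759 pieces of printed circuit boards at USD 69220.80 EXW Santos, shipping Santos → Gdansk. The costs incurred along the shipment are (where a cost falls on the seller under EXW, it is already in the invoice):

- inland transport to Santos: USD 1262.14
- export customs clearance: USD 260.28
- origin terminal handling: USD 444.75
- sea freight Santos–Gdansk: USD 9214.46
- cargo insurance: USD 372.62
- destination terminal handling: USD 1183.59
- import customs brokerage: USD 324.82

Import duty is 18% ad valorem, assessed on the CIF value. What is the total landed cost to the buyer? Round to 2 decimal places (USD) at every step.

Total landed cost: USD 96822.97

EXW: the seller makes goods available at their premises; the buyer bears all onward costs.
CIF value = EXW price + inland to port + export clearance + origin terminal + freight + insurance = 69220.80 + 1262.14 + 260.28 + 444.75 + 9214.46 + 372.62 = 80775.05
Import duty = 80775.05 × 18% = 14539.51
Buyer bears: inland to port 1262.14 + export clearance 260.28 + origin terminal 444.75 + freight 9214.46 + insurance 372.62 + destination terminal 1183.59 + brokerage 324.82 + duty 14539.51 = 27602.17
Landed cost = invoice 69220.80 + 27602.17 = 96822.97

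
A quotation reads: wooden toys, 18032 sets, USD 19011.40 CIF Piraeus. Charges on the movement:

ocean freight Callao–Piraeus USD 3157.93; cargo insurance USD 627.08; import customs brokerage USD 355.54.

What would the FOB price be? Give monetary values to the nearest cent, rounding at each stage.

Not relevant to the conversion: brokerage — on the buyer under both terms; not part of either seller's price.
From CIF to FOB, the seller no longer bears: freight, insurance.
FOB price = 19011.40 − 3157.93 − 627.08 = 15226.39

FOB price: USD 15226.39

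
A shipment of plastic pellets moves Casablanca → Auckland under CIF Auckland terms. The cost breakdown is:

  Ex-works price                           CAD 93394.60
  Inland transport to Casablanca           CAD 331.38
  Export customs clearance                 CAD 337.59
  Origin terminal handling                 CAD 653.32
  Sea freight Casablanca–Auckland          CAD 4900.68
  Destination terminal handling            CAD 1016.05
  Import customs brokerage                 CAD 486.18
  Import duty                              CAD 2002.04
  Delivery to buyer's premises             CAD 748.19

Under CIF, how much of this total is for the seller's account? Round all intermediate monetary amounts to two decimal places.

Seller's account: CAD 99617.57

CIF: the seller pays costs through ocean freight and marine insurance to the destination port.
Seller's account: goods 93394.60 + inland to port 331.38 + export clearance 337.59 + origin terminal 653.32 + freight 4900.68 = 99617.57
Buyer's account: destination terminal 1016.05 + brokerage 486.18 + duty 2002.04 + delivery 748.19 = 4252.46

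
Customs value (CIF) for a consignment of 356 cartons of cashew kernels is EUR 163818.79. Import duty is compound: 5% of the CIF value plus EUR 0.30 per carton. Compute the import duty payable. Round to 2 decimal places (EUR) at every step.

Import duty: EUR 8297.74

Ad valorem component: 163818.79 × 5% = 8190.94
Specific component: 356 × 0.30 = 106.80
Import duty = 8190.94 + 106.80 = 8297.74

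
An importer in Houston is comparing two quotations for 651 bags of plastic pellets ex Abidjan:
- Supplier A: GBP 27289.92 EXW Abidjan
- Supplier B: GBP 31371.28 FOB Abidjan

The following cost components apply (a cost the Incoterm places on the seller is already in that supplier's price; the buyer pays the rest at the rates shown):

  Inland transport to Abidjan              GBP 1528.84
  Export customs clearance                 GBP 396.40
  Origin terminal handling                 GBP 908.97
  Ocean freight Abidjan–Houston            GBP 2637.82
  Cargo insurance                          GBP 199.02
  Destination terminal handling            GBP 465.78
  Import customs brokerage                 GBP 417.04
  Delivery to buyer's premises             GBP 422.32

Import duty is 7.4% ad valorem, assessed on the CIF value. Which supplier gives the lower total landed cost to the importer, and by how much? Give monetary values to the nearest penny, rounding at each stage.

Supplier A is cheaper by GBP 1339.44

Supplier A (EXW):
CIF value = EXW price + inland to port + export clearance + origin terminal + freight + insurance = 27289.92 + 1528.84 + 396.40 + 908.97 + 2637.82 + 199.02 = 32960.97
Import duty = 32960.97 × 7.4% = 2439.11
Buyer bears (A): 1528.84 + 396.40 + 908.97 + 2637.82 + 199.02 + 465.78 + 417.04 + 422.32 = 6976.19
Landed cost (A) = invoice 27289.92 + 6976.19 + duty 2439.11 = 36705.22
Supplier B (FOB):
CIF value = FOB price + freight + insurance = 31371.28 + 2637.82 + 199.02 = 34208.12
Import duty = 34208.12 × 7.4% = 2531.40
Buyer bears (B): 2637.82 + 199.02 + 465.78 + 417.04 + 422.32 = 4141.98
Landed cost (B) = invoice 31371.28 + 4141.98 + duty 2531.40 = 38044.66
Difference = |36705.22 − 38044.66| = 1339.44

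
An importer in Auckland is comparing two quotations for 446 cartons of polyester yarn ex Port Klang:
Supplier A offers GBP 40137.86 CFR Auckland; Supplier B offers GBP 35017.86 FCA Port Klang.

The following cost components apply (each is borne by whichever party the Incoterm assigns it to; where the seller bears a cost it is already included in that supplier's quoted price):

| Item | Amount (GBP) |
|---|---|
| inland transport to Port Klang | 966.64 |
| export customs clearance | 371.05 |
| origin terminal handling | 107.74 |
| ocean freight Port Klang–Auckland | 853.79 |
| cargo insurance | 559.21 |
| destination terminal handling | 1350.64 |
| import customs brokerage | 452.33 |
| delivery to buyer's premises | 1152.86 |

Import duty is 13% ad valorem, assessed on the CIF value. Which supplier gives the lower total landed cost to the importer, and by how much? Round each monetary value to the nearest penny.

Supplier B is cheaper by GBP 4699.07

Supplier A (CFR):
CIF value = CFR price + insurance = 40137.86 + 559.21 = 40697.07
Import duty = 40697.07 × 13% = 5290.62
Buyer bears (A): 559.21 + 1350.64 + 452.33 + 1152.86 = 3515.04
Landed cost (A) = invoice 40137.86 + 3515.04 + duty 5290.62 = 48943.52
Supplier B (FCA):
CIF value = FCA price + origin terminal + freight + insurance = 35017.86 + 107.74 + 853.79 + 559.21 = 36538.60
Import duty = 36538.60 × 13% = 4750.02
Buyer bears (B): 107.74 + 853.79 + 559.21 + 1350.64 + 452.33 + 1152.86 = 4476.57
Landed cost (B) = invoice 35017.86 + 4476.57 + duty 4750.02 = 44244.45
Difference = |48943.52 − 44244.45| = 4699.07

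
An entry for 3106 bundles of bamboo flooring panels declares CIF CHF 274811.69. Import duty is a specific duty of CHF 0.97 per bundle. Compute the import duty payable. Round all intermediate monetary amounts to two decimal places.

Import duty: CHF 3012.82

Import duty = 3106 × 0.97 = 3012.82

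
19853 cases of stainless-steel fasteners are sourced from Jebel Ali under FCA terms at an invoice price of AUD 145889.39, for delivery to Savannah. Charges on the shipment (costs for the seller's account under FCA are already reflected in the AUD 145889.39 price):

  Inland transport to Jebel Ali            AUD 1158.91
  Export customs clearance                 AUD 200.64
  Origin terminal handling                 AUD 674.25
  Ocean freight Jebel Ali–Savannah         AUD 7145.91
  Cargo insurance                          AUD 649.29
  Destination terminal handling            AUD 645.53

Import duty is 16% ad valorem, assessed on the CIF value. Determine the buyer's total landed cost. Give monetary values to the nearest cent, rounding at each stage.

Total landed cost: AUD 179701.78

FCA: the seller delivers export-cleared goods to the carrier; the buyer bears costs from that point.
Already in the invoice (seller's account under FCA): inland to port, export clearance — exclude.
CIF value = FCA price + origin terminal + freight + insurance = 145889.39 + 674.25 + 7145.91 + 649.29 = 154358.84
Import duty = 154358.84 × 16% = 24697.41
Buyer bears: origin terminal 674.25 + freight 7145.91 + insurance 649.29 + destination terminal 645.53 + duty 24697.41 = 33812.39
Landed cost = invoice 145889.39 + 33812.39 = 179701.78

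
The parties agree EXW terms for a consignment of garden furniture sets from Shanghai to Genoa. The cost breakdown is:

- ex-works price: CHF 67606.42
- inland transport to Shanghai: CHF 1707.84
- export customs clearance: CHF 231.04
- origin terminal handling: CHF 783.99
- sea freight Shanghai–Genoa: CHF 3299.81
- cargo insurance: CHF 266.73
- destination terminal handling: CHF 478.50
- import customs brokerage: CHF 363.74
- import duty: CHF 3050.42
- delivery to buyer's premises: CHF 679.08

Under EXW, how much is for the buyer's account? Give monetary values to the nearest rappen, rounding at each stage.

EXW: the seller makes goods available at their premises; the buyer bears all onward costs.
Seller's account: goods 67606.42 = 67606.42
Buyer's account: inland to port 1707.84 + export clearance 231.04 + origin terminal 783.99 + freight 3299.81 + insurance 266.73 + destination terminal 478.50 + brokerage 363.74 + duty 3050.42 + delivery 679.08 = 10861.15

Buyer's account: CHF 10861.15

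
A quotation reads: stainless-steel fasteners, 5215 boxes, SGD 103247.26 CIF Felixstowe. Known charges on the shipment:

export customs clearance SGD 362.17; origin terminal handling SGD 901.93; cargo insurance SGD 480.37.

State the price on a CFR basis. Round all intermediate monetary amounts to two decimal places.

CFR price: SGD 102766.89

Not relevant to the conversion: origin terminal, export clearance — on the seller under both CIF and CFR; already in the CIF price and stays in the CFR price.
From CIF to CFR, the seller no longer bears: insurance.
CFR price = 103247.26 − 480.37 = 102766.89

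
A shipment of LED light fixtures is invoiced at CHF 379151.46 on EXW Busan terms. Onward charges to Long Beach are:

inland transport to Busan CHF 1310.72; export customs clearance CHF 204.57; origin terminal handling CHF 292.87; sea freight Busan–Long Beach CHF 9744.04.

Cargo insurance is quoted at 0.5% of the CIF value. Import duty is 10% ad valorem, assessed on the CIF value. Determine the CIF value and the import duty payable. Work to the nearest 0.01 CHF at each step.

CIF value: CHF 392666.99; import duty: CHF 39266.70

Let C be the CIF value. C = EXW price + pre-shipment costs + freight + 0.5% × C
C − 0.5% × C = 379151.46 + 1310.72 + 204.57 + 292.87 + 9744.04
0.995 × C = 390703.66
C = 390703.66 / 0.995 = 392666.99
Insurance premium = 0.5% × 392666.99 = 1963.33
Import duty = 392666.99 × 10% = 39266.70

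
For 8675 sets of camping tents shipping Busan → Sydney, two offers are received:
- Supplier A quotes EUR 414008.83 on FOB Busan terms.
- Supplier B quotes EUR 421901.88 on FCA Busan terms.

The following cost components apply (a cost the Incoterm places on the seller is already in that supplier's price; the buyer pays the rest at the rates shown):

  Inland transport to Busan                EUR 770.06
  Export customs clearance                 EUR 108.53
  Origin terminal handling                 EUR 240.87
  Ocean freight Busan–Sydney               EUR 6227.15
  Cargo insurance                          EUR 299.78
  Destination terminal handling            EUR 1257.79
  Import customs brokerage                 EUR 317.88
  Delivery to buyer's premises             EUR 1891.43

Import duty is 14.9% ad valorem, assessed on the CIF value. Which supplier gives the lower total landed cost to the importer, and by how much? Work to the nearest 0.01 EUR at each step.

Supplier A is cheaper by EUR 9345.87

Supplier A (FOB):
CIF value = FOB price + freight + insurance = 414008.83 + 6227.15 + 299.78 = 420535.76
Import duty = 420535.76 × 14.9% = 62659.83
Buyer bears (A): 6227.15 + 299.78 + 1257.79 + 317.88 + 1891.43 = 9994.03
Landed cost (A) = invoice 414008.83 + 9994.03 + duty 62659.83 = 486662.69
Supplier B (FCA):
CIF value = FCA price + origin terminal + freight + insurance = 421901.88 + 240.87 + 6227.15 + 299.78 = 428669.68
Import duty = 428669.68 × 14.9% = 63871.78
Buyer bears (B): 240.87 + 6227.15 + 299.78 + 1257.79 + 317.88 + 1891.43 = 10234.90
Landed cost (B) = invoice 421901.88 + 10234.90 + duty 63871.78 = 496008.56
Difference = |486662.69 − 496008.56| = 9345.87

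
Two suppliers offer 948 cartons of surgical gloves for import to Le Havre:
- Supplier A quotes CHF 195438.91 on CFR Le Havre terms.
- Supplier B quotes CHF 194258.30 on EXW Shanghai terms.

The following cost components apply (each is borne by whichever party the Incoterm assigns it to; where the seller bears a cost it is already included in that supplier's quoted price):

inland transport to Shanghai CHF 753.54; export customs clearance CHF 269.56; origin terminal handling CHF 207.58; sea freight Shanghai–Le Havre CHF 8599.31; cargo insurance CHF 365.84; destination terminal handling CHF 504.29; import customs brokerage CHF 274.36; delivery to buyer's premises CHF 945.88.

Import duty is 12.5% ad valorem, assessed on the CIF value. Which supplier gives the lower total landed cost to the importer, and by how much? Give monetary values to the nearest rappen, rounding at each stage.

Supplier A (CFR):
CIF value = CFR price + insurance = 195438.91 + 365.84 = 195804.75
Import duty = 195804.75 × 12.5% = 24475.59
Buyer bears (A): 365.84 + 504.29 + 274.36 + 945.88 = 2090.37
Landed cost (A) = invoice 195438.91 + 2090.37 + duty 24475.59 = 222004.87
Supplier B (EXW):
CIF value = EXW price + inland to port + export clearance + origin terminal + freight + insurance = 194258.30 + 753.54 + 269.56 + 207.58 + 8599.31 + 365.84 = 204454.13
Import duty = 204454.13 × 12.5% = 25556.77
Buyer bears (B): 753.54 + 269.56 + 207.58 + 8599.31 + 365.84 + 504.29 + 274.36 + 945.88 = 11920.36
Landed cost (B) = invoice 194258.30 + 11920.36 + duty 25556.77 = 231735.43
Difference = |222004.87 − 231735.43| = 9730.56

Supplier A is cheaper by CHF 9730.56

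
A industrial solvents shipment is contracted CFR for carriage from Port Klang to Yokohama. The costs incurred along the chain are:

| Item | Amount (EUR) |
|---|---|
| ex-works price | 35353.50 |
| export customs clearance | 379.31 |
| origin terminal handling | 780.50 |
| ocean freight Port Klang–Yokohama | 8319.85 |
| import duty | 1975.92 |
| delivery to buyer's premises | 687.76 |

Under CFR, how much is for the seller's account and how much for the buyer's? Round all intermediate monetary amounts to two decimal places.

Seller: EUR 44833.16; buyer: EUR 2663.68

CFR: the seller pays costs through ocean freight to the destination port, but not insurance.
Seller's account: goods 35353.50 + export clearance 379.31 + origin terminal 780.50 + freight 8319.85 = 44833.16
Buyer's account: duty 1975.92 + delivery 687.76 = 2663.68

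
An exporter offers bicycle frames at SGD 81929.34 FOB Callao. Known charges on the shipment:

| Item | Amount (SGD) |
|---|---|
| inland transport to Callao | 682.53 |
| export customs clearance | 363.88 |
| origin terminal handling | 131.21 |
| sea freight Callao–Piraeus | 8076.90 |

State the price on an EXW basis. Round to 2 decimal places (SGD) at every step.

EXW price: SGD 80751.72

Not relevant to the conversion: freight — on the buyer under both terms; not part of either seller's price.
From FOB to EXW, the seller no longer bears: inland to port, export clearance, origin terminal.
EXW price = 81929.34 − 682.53 − 363.88 − 131.21 = 80751.72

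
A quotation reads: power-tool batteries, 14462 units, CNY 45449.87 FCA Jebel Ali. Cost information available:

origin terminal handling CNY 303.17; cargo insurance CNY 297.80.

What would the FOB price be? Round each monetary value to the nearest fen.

Not relevant to the conversion: insurance — on the buyer under both terms; not part of either seller's price.
From FCA to FOB, the seller additionally bears: origin terminal.
FOB price = 45449.87 + 303.17 = 45753.04

FOB price: CNY 45753.04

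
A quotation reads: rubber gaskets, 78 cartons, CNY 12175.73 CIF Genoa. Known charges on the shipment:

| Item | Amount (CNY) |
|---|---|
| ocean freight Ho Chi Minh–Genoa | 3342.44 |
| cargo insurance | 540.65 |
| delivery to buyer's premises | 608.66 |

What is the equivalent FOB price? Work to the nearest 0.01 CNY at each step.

Not relevant to the conversion: delivery — on the buyer under both terms; not part of either seller's price.
From CIF to FOB, the seller no longer bears: freight, insurance.
FOB price = 12175.73 − 3342.44 − 540.65 = 8292.64

FOB price: CNY 8292.64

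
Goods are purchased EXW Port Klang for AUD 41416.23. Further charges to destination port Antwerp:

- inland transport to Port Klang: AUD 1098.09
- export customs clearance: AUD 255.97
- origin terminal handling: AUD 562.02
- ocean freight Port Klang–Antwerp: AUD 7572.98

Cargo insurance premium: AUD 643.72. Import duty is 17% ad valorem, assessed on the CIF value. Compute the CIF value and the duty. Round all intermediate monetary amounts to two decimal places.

CIF = EXW price + pre-shipment costs + freight + insurance
CIF = 41416.23 + 1098.09 + 255.97 + 562.02 + 7572.98 + 643.72 = 51549.01
Import duty = 51549.01 × 17% = 8763.33

CIF value: AUD 51549.01; import duty: AUD 8763.33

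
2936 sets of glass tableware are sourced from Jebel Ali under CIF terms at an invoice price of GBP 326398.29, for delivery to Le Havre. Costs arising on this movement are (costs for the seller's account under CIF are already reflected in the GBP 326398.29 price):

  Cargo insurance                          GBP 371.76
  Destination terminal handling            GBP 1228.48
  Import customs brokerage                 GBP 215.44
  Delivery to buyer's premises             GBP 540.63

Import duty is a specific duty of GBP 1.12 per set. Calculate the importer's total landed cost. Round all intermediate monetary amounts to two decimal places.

Total landed cost: GBP 331671.16

CIF: the seller pays costs through ocean freight and marine insurance to the destination port.
Already in the invoice (seller's account under CIF): insurance — exclude.
The CIF price already equals the CIF value: 326398.29
Import duty = 2936 × 1.12 = 3288.32
Buyer bears: destination terminal 1228.48 + brokerage 215.44 + delivery 540.63 + duty 3288.32 = 5272.87
Landed cost = invoice 326398.29 + 5272.87 = 331671.16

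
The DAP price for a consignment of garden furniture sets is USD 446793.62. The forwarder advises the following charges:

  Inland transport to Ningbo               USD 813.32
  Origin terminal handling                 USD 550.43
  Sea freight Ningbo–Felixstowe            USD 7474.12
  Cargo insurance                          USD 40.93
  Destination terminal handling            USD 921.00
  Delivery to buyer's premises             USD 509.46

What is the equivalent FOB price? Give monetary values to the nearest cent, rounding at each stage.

FOB price: USD 437848.11

Not relevant to the conversion: inland to port, origin terminal — on the seller under both DAP and FOB; already in the DAP price and stays in the FOB price.
From DAP to FOB, the seller no longer bears: freight, insurance, destination terminal, delivery.
FOB price = 446793.62 − 7474.12 − 40.93 − 921.00 − 509.46 = 437848.11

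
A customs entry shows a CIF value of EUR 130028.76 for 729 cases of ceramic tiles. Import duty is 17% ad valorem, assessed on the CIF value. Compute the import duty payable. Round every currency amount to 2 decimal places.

Import duty: EUR 22104.89

Import duty = 130028.76 × 17% = 22104.89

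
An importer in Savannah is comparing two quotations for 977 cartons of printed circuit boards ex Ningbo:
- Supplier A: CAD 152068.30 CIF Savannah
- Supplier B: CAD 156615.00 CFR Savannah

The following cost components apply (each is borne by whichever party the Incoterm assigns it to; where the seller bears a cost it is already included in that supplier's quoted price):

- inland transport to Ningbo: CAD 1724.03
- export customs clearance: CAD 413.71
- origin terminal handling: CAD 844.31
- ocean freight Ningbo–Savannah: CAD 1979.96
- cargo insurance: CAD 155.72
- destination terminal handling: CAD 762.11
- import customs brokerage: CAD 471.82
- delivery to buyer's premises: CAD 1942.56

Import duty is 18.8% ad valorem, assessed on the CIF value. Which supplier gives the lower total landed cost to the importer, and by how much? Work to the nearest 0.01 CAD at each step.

Supplier A (CIF):
The CIF price already equals the CIF value: 152068.30
Import duty = 152068.30 × 18.8% = 28588.84
Buyer bears (A): 762.11 + 471.82 + 1942.56 = 3176.49
Landed cost (A) = invoice 152068.30 + 3176.49 + duty 28588.84 = 183833.63
Supplier B (CFR):
CIF value = CFR price + insurance = 156615.00 + 155.72 = 156770.72
Import duty = 156770.72 × 18.8% = 29472.90
Buyer bears (B): 155.72 + 762.11 + 471.82 + 1942.56 = 3332.21
Landed cost (B) = invoice 156615.00 + 3332.21 + duty 29472.90 = 189420.11
Difference = |183833.63 − 189420.11| = 5586.48

Supplier A is cheaper by CAD 5586.48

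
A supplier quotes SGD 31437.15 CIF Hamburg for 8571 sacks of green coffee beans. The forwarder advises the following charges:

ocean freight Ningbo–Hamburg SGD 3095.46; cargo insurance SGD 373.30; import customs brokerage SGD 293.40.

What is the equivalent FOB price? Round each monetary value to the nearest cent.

FOB price: SGD 27968.39

Not relevant to the conversion: brokerage — on the buyer under both terms; not part of either seller's price.
From CIF to FOB, the seller no longer bears: freight, insurance.
FOB price = 31437.15 − 3095.46 − 373.30 = 27968.39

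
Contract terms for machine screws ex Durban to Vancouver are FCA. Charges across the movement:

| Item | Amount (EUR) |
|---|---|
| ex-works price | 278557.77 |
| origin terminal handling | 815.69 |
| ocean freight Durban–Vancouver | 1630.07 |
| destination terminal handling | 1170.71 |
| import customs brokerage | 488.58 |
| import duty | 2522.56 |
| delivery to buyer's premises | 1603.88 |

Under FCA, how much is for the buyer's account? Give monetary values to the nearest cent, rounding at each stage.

FCA: the seller delivers export-cleared goods to the carrier; the buyer bears costs from that point.
Seller's account: goods 278557.77 = 278557.77
Buyer's account: origin terminal 815.69 + freight 1630.07 + destination terminal 1170.71 + brokerage 488.58 + duty 2522.56 + delivery 1603.88 = 8231.49

Buyer's account: EUR 8231.49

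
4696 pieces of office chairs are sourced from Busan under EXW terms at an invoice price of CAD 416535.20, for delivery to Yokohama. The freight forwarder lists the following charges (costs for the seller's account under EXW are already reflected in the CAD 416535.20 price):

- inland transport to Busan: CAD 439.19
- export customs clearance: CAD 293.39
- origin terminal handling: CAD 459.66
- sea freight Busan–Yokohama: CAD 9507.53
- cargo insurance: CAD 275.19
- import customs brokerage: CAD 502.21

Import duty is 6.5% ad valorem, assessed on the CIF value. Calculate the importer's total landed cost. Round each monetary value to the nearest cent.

EXW: the seller makes goods available at their premises; the buyer bears all onward costs.
CIF value = EXW price + inland to port + export clearance + origin terminal + freight + insurance = 416535.20 + 439.19 + 293.39 + 459.66 + 9507.53 + 275.19 = 427510.16
Import duty = 427510.16 × 6.5% = 27788.16
Buyer bears: inland to port 439.19 + export clearance 293.39 + origin terminal 459.66 + freight 9507.53 + insurance 275.19 + brokerage 502.21 + duty 27788.16 = 39265.33
Landed cost = invoice 416535.20 + 39265.33 = 455800.53

Total landed cost: CAD 455800.53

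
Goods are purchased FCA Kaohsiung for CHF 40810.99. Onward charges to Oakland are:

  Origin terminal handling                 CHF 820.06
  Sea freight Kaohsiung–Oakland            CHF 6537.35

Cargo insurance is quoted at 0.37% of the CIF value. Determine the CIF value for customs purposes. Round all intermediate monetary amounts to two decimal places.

CIF value: CHF 48347.28

Let C be the CIF value. C = FCA price + pre-shipment costs + freight + 0.37% × C
C − 0.37% × C = 40810.99 + 820.06 + 6537.35
0.9963 × C = 48168.40
C = 48168.40 / 0.9963 = 48347.28
Insurance premium = 0.37% × 48347.28 = 178.88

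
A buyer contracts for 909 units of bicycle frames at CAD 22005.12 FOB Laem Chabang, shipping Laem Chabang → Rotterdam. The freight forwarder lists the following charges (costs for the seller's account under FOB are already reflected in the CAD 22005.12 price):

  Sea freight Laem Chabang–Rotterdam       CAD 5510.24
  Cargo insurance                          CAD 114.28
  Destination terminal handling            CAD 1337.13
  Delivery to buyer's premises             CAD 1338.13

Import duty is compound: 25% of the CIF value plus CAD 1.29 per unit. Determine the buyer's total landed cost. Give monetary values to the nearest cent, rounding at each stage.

FOB: the seller bears costs until goods are on board at the origin port; the buyer bears freight, insurance and all costs thereafter.
CIF value = FOB price + freight + insurance = 22005.12 + 5510.24 + 114.28 = 27629.64
Ad valorem component: 27629.64 × 25% = 6907.41
Specific component: 909 × 1.29 = 1172.61
Import duty = 6907.41 + 1172.61 = 8080.02
Buyer bears: freight 5510.24 + insurance 114.28 + destination terminal 1337.13 + delivery 1338.13 + duty 8080.02 = 16379.80
Landed cost = invoice 22005.12 + 16379.80 = 38384.92

Total landed cost: CAD 38384.92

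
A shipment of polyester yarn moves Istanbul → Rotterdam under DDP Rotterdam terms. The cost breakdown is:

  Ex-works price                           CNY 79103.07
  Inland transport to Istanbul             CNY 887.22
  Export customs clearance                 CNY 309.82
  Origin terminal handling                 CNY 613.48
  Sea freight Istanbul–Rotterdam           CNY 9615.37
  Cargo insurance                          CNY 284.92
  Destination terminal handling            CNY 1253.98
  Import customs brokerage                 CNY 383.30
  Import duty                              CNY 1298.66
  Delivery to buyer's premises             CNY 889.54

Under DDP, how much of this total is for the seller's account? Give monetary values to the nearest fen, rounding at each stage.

DDP: the seller bears all costs including import duty.
Seller's account: goods 79103.07 + inland to port 887.22 + export clearance 309.82 + origin terminal 613.48 + freight 9615.37 + insurance 284.92 + destination terminal 1253.98 + brokerage 383.30 + duty 1298.66 + delivery 889.54 = 94639.36
Buyer's account: 0.00

Seller's account: CNY 94639.36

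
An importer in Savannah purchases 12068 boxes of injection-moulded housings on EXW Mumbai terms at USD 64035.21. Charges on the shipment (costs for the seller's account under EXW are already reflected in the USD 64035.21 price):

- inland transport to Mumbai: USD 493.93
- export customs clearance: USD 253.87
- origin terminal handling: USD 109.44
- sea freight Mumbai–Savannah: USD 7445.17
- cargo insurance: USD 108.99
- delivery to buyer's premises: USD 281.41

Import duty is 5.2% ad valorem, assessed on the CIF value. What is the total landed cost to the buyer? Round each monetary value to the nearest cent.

Total landed cost: USD 76495.24

EXW: the seller makes goods available at their premises; the buyer bears all onward costs.
CIF value = EXW price + inland to port + export clearance + origin terminal + freight + insurance = 64035.21 + 493.93 + 253.87 + 109.44 + 7445.17 + 108.99 = 72446.61
Import duty = 72446.61 × 5.2% = 3767.22
Buyer bears: inland to port 493.93 + export clearance 253.87 + origin terminal 109.44 + freight 7445.17 + insurance 108.99 + delivery 281.41 + duty 3767.22 = 12460.03
Landed cost = invoice 64035.21 + 12460.03 = 76495.24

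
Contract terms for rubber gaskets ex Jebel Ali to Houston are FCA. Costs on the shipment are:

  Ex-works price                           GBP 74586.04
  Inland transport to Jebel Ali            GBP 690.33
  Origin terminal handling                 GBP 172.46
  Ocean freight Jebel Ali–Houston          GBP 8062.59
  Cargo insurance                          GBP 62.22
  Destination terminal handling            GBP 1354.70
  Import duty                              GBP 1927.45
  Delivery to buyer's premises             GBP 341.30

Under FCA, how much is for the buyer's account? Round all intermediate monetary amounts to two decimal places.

FCA: the seller delivers export-cleared goods to the carrier; the buyer bears costs from that point.
Seller's account: goods 74586.04 + inland to port 690.33 = 75276.37
Buyer's account: origin terminal 172.46 + freight 8062.59 + insurance 62.22 + destination terminal 1354.70 + duty 1927.45 + delivery 341.30 = 11920.72

Buyer's account: GBP 11920.72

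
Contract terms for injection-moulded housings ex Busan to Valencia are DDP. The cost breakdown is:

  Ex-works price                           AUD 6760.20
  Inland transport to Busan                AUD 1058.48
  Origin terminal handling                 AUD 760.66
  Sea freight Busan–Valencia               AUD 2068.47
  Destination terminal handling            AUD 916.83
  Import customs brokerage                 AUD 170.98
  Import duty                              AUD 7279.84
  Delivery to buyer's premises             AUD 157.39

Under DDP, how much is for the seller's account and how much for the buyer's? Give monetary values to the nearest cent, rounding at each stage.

DDP: the seller bears all costs including import duty.
Seller's account: goods 6760.20 + inland to port 1058.48 + origin terminal 760.66 + freight 2068.47 + destination terminal 916.83 + brokerage 170.98 + duty 7279.84 + delivery 157.39 = 19172.85
Buyer's account: 0.00

Seller: AUD 19172.85; buyer: AUD 0.00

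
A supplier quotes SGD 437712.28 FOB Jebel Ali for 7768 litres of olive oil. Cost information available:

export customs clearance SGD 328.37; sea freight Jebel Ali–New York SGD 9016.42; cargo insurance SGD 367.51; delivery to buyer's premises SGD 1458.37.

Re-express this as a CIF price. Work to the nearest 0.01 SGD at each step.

CIF price: SGD 447096.21

Not relevant to the conversion: export clearance — on the seller under both FOB and CIF; already in the FOB price and stays in the CIF price. delivery — on the buyer under both terms; not part of either seller's price.
From FOB to CIF, the seller additionally bears: freight, insurance.
CIF price = 437712.28 + 9016.42 + 367.51 = 447096.21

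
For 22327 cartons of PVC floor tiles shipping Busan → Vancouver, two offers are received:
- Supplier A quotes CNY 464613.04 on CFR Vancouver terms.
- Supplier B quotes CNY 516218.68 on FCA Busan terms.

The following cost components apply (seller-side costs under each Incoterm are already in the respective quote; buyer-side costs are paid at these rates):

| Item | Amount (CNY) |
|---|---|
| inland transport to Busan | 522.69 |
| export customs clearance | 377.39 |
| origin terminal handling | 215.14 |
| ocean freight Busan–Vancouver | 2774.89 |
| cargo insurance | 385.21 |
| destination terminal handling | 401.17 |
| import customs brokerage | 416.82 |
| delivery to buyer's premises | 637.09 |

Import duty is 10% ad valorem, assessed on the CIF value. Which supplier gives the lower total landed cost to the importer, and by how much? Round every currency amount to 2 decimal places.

Supplier A is cheaper by CNY 60055.23

Supplier A (CFR):
CIF value = CFR price + insurance = 464613.04 + 385.21 = 464998.25
Import duty = 464998.25 × 10% = 46499.83
Buyer bears (A): 385.21 + 401.17 + 416.82 + 637.09 = 1840.29
Landed cost (A) = invoice 464613.04 + 1840.29 + duty 46499.83 = 512953.16
Supplier B (FCA):
CIF value = FCA price + origin terminal + freight + insurance = 516218.68 + 215.14 + 2774.89 + 385.21 = 519593.92
Import duty = 519593.92 × 10% = 51959.39
Buyer bears (B): 215.14 + 2774.89 + 385.21 + 401.17 + 416.82 + 637.09 = 4830.32
Landed cost (B) = invoice 516218.68 + 4830.32 + duty 51959.39 = 573008.39
Difference = |512953.16 − 573008.39| = 60055.23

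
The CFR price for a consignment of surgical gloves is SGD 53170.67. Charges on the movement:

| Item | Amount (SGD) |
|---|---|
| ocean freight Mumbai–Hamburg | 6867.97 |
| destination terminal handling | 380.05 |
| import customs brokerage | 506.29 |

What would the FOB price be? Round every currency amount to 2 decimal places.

FOB price: SGD 46302.70

Not relevant to the conversion: brokerage, destination terminal — on the buyer under both terms; not part of either seller's price.
From CFR to FOB, the seller no longer bears: freight.
FOB price = 53170.67 − 6867.97 = 46302.70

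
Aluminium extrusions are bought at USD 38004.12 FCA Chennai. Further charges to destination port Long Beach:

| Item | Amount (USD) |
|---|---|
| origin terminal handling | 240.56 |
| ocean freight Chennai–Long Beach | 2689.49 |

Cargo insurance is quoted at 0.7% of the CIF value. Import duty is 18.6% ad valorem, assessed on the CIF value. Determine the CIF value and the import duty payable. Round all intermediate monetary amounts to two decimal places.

CIF value: USD 41222.73; import duty: USD 7667.43

Let C be the CIF value. C = FCA price + pre-shipment costs + freight + 0.7% × C
C − 0.7% × C = 38004.12 + 240.56 + 2689.49
0.993 × C = 40934.17
C = 40934.17 / 0.993 = 41222.73
Insurance premium = 0.7% × 41222.73 = 288.56
Import duty = 41222.73 × 18.6% = 7667.43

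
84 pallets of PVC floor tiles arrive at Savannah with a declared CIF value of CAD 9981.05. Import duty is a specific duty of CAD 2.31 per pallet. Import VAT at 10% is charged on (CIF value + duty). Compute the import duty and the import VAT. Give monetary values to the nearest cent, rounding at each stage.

Import duty = 84 × 2.31 = 194.04
VAT base = CIF + duty = 9981.05 + 194.04 = 10175.09
Import VAT = 10175.09 × 10% = 1017.51

Import duty: CAD 194.04; import VAT: CAD 1017.51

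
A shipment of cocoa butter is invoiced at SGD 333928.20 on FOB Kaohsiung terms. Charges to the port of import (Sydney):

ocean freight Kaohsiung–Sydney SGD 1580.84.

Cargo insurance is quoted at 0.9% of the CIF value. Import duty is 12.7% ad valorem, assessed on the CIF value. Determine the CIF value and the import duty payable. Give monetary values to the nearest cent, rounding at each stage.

Let C be the CIF value. C = FOB price + freight + 0.9% × C
C − 0.9% × C = 333928.20 + 1580.84
0.991 × C = 335509.04
C = 335509.04 / 0.991 = 338556.04
Insurance premium = 0.9% × 338556.04 = 3047.00
Import duty = 338556.04 × 12.7% = 42996.62

CIF value: SGD 338556.04; import duty: SGD 42996.62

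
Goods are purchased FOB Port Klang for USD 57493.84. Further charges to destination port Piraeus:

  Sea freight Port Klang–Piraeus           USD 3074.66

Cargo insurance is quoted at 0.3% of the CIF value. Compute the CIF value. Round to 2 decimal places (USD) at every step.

CIF value: USD 60750.75

Let C be the CIF value. C = FOB price + freight + 0.3% × C
C − 0.3% × C = 57493.84 + 3074.66
0.997 × C = 60568.50
C = 60568.50 / 0.997 = 60750.75
Insurance premium = 0.3% × 60750.75 = 182.25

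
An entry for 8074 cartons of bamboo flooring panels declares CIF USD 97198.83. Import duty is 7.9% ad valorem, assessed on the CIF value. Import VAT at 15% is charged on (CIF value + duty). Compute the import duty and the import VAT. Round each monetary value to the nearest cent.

Import duty = 97198.83 × 7.9% = 7678.71
VAT base = CIF + duty = 97198.83 + 7678.71 = 104877.54
Import VAT = 104877.54 × 15% = 15731.63

Import duty: USD 7678.71; import VAT: USD 15731.63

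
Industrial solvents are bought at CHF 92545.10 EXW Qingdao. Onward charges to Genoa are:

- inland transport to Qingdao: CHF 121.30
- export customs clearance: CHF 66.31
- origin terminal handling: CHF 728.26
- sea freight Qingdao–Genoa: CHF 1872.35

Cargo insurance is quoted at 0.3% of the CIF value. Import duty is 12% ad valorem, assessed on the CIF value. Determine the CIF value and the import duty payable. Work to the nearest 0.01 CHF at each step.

Let C be the CIF value. C = EXW price + pre-shipment costs + freight + 0.3% × C
C − 0.3% × C = 92545.10 + 121.30 + 66.31 + 728.26 + 1872.35
0.997 × C = 95333.32
C = 95333.32 / 0.997 = 95620.18
Insurance premium = 0.3% × 95620.18 = 286.86
Import duty = 95620.18 × 12% = 11474.42

CIF value: CHF 95620.18; import duty: CHF 11474.42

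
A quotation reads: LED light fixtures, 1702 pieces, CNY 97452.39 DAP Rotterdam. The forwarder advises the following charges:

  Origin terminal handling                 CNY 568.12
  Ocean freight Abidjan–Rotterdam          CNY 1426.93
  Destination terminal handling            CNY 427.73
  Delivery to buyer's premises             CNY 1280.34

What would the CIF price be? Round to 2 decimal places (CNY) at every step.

CIF price: CNY 95744.32

Not relevant to the conversion: freight, origin terminal — on the seller under both DAP and CIF; already in the DAP price and stays in the CIF price.
From DAP to CIF, the seller no longer bears: destination terminal, delivery.
CIF price = 97452.39 − 427.73 − 1280.34 = 95744.32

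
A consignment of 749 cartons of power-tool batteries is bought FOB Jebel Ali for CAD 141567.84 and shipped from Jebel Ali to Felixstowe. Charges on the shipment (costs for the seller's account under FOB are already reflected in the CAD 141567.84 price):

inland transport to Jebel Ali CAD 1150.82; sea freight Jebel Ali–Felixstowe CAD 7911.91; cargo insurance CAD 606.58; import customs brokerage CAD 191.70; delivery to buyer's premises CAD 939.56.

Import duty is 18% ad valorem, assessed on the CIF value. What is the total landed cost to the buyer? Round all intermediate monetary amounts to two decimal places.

Total landed cost: CAD 178233.13

FOB: the seller bears costs until goods are on board at the origin port; the buyer bears freight, insurance and all costs thereafter.
Already in the invoice (seller's account under FOB): inland to port — exclude.
CIF value = FOB price + freight + insurance = 141567.84 + 7911.91 + 606.58 = 150086.33
Import duty = 150086.33 × 18% = 27015.54
Buyer bears: freight 7911.91 + insurance 606.58 + brokerage 191.70 + delivery 939.56 + duty 27015.54 = 36665.29
Landed cost = invoice 141567.84 + 36665.29 = 178233.13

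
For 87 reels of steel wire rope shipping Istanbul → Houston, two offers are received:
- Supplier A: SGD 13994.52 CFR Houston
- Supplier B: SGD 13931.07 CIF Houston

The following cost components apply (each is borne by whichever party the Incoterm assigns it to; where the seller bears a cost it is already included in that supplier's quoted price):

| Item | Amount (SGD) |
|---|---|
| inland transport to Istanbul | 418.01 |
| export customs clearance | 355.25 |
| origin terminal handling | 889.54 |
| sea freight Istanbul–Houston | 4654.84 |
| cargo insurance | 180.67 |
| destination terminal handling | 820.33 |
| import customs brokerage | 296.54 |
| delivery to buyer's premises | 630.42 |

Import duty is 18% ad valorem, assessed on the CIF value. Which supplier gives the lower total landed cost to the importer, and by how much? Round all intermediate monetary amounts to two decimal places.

Supplier A (CFR):
CIF value = CFR price + insurance = 13994.52 + 180.67 = 14175.19
Import duty = 14175.19 × 18% = 2551.53
Buyer bears (A): 180.67 + 820.33 + 296.54 + 630.42 = 1927.96
Landed cost (A) = invoice 13994.52 + 1927.96 + duty 2551.53 = 18474.01
Supplier B (CIF):
The CIF price already equals the CIF value: 13931.07
Import duty = 13931.07 × 18% = 2507.59
Buyer bears (B): 820.33 + 296.54 + 630.42 = 1747.29
Landed cost (B) = invoice 13931.07 + 1747.29 + duty 2507.59 = 18185.95
Difference = |18474.01 − 18185.95| = 288.06

Supplier B is cheaper by SGD 288.06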